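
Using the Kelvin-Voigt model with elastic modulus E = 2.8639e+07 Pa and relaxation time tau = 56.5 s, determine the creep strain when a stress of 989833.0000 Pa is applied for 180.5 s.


epsilon(t) = (sigma/E) * (1 - exp(-t/tau))
sigma/E = 989833.0000 / 2.8639e+07 = 0.0346
exp(-t/tau) = exp(-180.5 / 56.5) = 0.0410
epsilon = 0.0346 * (1 - 0.0410)
epsilon = 0.0331


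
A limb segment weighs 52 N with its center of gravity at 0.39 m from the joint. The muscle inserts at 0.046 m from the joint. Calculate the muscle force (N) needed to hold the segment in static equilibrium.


F_muscle = W * d_load / d_muscle
F_muscle = 52 * 0.39 / 0.046
Numerator = 20.2800
F_muscle = 440.8696


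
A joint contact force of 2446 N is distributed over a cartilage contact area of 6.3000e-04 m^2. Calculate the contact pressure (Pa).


P = F / A
P = 2446 / 6.3000e-04
P = 3.8825e+06


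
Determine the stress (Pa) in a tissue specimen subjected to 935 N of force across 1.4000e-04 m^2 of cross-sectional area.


stress = F / A
stress = 935 / 1.4000e-04
stress = 6.6786e+06


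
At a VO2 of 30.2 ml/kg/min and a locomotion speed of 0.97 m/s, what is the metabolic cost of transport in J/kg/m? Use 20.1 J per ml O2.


Power per kg = VO2 * 20.1 / 60
Power per kg = 30.2 * 20.1 / 60 = 10.1170 W/kg
Cost = power_per_kg / speed
Cost = 10.1170 / 0.97
Cost = 10.4299


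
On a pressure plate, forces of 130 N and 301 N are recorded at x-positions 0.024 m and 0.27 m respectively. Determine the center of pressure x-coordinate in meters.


COP_x = (F1*x1 + F2*x2) / (F1 + F2)
COP_x = (130*0.024 + 301*0.27) / (130 + 301)
Numerator = 84.3900
Denominator = 431
COP_x = 0.1958


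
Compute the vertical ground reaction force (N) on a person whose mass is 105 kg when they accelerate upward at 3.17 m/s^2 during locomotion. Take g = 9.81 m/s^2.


GRF = m * (g + a)
GRF = 105 * (9.81 + 3.17)
GRF = 105 * 12.9800
GRF = 1362.9000


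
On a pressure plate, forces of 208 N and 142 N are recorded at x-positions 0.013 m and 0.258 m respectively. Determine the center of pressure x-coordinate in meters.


COP_x = (F1*x1 + F2*x2) / (F1 + F2)
COP_x = (208*0.013 + 142*0.258) / (208 + 142)
Numerator = 39.3400
Denominator = 350
COP_x = 0.1124


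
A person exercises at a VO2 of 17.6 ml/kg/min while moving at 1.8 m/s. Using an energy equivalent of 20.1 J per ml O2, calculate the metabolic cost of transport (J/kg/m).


Power per kg = VO2 * 20.1 / 60
Power per kg = 17.6 * 20.1 / 60 = 5.8960 W/kg
Cost = power_per_kg / speed
Cost = 5.8960 / 1.8
Cost = 3.2756


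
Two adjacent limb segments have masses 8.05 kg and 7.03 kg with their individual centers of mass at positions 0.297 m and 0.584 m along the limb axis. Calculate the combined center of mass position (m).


COM = (m1*x1 + m2*x2) / (m1 + m2)
COM = (8.05*0.297 + 7.03*0.584) / (8.05 + 7.03)
Numerator = 6.4964
Denominator = 15.0800
COM = 0.4308


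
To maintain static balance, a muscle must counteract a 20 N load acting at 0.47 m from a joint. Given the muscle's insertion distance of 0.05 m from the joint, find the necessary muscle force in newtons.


F_muscle = W * d_load / d_muscle
F_muscle = 20 * 0.47 / 0.05
Numerator = 9.4000
F_muscle = 188.0000


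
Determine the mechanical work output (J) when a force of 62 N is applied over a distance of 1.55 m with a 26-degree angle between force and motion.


W = F * d * cos(theta)
theta = 26 deg = 0.4538 rad
cos(theta) = 0.8988
W = 62 * 1.55 * 0.8988
W = 86.3741


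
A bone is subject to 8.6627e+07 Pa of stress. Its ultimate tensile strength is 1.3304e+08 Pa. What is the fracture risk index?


FRI = applied / ultimate
FRI = 8.6627e+07 / 1.3304e+08
FRI = 0.6511


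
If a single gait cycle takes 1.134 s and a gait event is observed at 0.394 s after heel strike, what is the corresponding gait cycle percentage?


pct = (event_time / cycle_time) * 100
pct = (0.394 / 1.134) * 100
ratio = 0.3474
pct = 34.7443


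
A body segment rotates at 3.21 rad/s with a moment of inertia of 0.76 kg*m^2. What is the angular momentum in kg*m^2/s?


L = I * omega
L = 0.76 * 3.21
L = 2.4396


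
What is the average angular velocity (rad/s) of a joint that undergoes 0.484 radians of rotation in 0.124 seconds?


omega = delta_theta / delta_t
omega = 0.484 / 0.124
omega = 3.9032


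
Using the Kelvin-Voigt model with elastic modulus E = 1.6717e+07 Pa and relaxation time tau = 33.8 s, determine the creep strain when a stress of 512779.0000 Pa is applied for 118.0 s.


epsilon(t) = (sigma/E) * (1 - exp(-t/tau))
sigma/E = 512779.0000 / 1.6717e+07 = 0.0307
exp(-t/tau) = exp(-118.0 / 33.8) = 0.0305
epsilon = 0.0307 * (1 - 0.0305)
epsilon = 0.0297


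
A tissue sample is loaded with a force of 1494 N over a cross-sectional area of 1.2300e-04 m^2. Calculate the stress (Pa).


stress = F / A
stress = 1494 / 1.2300e-04
stress = 1.2146e+07


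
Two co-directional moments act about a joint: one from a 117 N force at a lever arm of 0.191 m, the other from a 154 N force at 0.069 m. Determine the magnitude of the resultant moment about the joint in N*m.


M = F1 * d1 + F2 * d2
M = 117 * 0.191 + 154 * 0.069
M = 22.3470 + 10.6260
M = 32.9730


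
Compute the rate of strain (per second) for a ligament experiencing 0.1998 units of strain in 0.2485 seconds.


strain_rate = delta_strain / delta_t
strain_rate = 0.1998 / 0.2485
strain_rate = 0.8040


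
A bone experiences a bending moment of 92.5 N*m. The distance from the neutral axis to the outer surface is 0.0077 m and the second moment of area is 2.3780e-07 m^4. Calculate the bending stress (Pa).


sigma = M * c / I
sigma = 92.5 * 0.0077 / 2.3780e-07
M * c = 0.7123
sigma = 2.9952e+06


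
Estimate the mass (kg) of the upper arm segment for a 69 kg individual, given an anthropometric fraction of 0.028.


m_segment = body_mass * fraction
m_segment = 69 * 0.028
m_segment = 1.9320


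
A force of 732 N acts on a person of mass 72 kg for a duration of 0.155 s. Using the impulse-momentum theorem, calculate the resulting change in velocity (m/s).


J = F * dt = 732 * 0.155 = 113.4600 N*s
delta_v = J / m
delta_v = 113.4600 / 72
delta_v = 1.5758


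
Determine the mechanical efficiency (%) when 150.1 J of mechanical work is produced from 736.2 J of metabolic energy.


eta = (W_mech / E_meta) * 100
eta = (150.1 / 736.2) * 100
ratio = 0.2039
eta = 20.3885


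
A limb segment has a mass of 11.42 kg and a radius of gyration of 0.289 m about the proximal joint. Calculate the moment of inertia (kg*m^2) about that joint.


I = m * k^2
I = 11.42 * 0.289^2
k^2 = 0.0835
I = 0.9538


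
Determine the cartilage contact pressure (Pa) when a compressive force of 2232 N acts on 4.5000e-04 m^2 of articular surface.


P = F / A
P = 2232 / 4.5000e-04
P = 4.9600e+06


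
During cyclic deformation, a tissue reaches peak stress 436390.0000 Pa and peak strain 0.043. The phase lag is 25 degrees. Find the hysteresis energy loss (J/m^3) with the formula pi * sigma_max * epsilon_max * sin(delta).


E_loss = pi * sigma_max * epsilon_max * sin(delta)
delta = 25 deg = 0.4363 rad
sin(delta) = 0.4226
E_loss = pi * 436390.0000 * 0.043 * 0.4226
E_loss = 24913.8805


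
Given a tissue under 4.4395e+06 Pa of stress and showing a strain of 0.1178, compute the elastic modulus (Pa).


E = stress / strain
E = 4.4395e+06 / 0.1178
E = 3.7687e+07


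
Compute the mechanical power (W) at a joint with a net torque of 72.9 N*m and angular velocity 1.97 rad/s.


P = M * omega
P = 72.9 * 1.97
P = 143.6130


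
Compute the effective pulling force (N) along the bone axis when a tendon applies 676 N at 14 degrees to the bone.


F_eff = F_tendon * cos(theta)
theta = 14 deg = 0.2443 rad
cos(theta) = 0.9703
F_eff = 676 * 0.9703
F_eff = 655.9199


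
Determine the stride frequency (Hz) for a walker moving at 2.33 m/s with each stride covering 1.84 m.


f = v / stride_length
f = 2.33 / 1.84
f = 1.2663


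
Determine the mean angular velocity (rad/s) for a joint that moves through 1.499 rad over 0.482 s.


omega = delta_theta / delta_t
omega = 1.499 / 0.482
omega = 3.1100


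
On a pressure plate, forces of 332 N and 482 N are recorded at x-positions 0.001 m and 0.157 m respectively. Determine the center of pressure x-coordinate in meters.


COP_x = (F1*x1 + F2*x2) / (F1 + F2)
COP_x = (332*0.001 + 482*0.157) / (332 + 482)
Numerator = 76.0060
Denominator = 814
COP_x = 0.0934


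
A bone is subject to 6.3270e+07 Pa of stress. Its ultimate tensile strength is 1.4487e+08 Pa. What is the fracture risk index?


FRI = applied / ultimate
FRI = 6.3270e+07 / 1.4487e+08
FRI = 0.4367


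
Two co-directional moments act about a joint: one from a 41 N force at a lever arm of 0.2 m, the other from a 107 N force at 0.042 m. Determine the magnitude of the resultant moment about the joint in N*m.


M = F1 * d1 + F2 * d2
M = 41 * 0.2 + 107 * 0.042
M = 8.2000 + 4.4940
M = 12.6940


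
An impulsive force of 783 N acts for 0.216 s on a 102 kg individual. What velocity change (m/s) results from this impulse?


J = F * dt = 783 * 0.216 = 169.1280 N*s
delta_v = J / m
delta_v = 169.1280 / 102
delta_v = 1.6581


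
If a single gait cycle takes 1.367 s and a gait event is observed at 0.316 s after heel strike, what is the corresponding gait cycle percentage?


pct = (event_time / cycle_time) * 100
pct = (0.316 / 1.367) * 100
ratio = 0.2312
pct = 23.1163


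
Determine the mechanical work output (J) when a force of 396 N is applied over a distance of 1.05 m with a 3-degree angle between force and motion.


W = F * d * cos(theta)
theta = 3 deg = 0.0524 rad
cos(theta) = 0.9986
W = 396 * 1.05 * 0.9986
W = 415.2302


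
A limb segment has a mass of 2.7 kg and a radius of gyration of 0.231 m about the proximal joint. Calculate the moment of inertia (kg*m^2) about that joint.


I = m * k^2
I = 2.7 * 0.231^2
k^2 = 0.0534
I = 0.1441


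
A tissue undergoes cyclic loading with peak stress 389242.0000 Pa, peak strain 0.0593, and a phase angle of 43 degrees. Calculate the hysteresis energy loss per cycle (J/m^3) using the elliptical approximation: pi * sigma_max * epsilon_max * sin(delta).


E_loss = pi * sigma_max * epsilon_max * sin(delta)
delta = 43 deg = 0.7505 rad
sin(delta) = 0.6820
E_loss = pi * 389242.0000 * 0.0593 * 0.6820
E_loss = 49454.7023


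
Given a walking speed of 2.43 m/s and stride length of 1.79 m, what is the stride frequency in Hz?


f = v / stride_length
f = 2.43 / 1.79
f = 1.3575


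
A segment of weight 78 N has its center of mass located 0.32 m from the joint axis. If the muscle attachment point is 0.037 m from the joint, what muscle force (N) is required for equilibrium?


F_muscle = W * d_load / d_muscle
F_muscle = 78 * 0.32 / 0.037
Numerator = 24.9600
F_muscle = 674.5946


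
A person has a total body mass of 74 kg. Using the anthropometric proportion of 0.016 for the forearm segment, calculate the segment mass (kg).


m_segment = body_mass * fraction
m_segment = 74 * 0.016
m_segment = 1.1840


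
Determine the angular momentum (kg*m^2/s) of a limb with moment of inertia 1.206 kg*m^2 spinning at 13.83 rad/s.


L = I * omega
L = 1.206 * 13.83
L = 16.6790


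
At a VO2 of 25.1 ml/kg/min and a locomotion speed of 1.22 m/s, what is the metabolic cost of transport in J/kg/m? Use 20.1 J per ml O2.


Power per kg = VO2 * 20.1 / 60
Power per kg = 25.1 * 20.1 / 60 = 8.4085 W/kg
Cost = power_per_kg / speed
Cost = 8.4085 / 1.22
Cost = 6.8922


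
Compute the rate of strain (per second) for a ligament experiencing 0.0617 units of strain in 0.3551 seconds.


strain_rate = delta_strain / delta_t
strain_rate = 0.0617 / 0.3551
strain_rate = 0.1738


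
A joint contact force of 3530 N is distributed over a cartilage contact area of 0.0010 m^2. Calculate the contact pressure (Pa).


P = F / A
P = 3530 / 0.0010
P = 3.5300e+06


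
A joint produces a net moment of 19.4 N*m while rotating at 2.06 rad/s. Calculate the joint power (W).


P = M * omega
P = 19.4 * 2.06
P = 39.9640


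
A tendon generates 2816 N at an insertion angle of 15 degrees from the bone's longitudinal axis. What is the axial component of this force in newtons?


F_eff = F_tendon * cos(theta)
theta = 15 deg = 0.2618 rad
cos(theta) = 0.9659
F_eff = 2816 * 0.9659
F_eff = 2720.0471


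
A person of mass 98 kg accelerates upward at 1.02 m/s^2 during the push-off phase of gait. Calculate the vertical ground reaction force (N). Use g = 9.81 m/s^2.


GRF = m * (g + a)
GRF = 98 * (9.81 + 1.02)
GRF = 98 * 10.8300
GRF = 1061.3400


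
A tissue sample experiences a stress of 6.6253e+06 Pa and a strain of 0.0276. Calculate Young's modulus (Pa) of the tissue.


E = stress / strain
E = 6.6253e+06 / 0.0276
E = 2.4005e+08


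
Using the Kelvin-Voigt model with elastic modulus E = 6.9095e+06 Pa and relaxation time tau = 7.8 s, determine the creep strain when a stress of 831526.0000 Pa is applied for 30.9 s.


epsilon(t) = (sigma/E) * (1 - exp(-t/tau))
sigma/E = 831526.0000 / 6.9095e+06 = 0.1203
exp(-t/tau) = exp(-30.9 / 7.8) = 0.0190
epsilon = 0.1203 * (1 - 0.0190)
epsilon = 0.1181


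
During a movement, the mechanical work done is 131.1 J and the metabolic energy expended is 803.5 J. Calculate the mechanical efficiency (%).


eta = (W_mech / E_meta) * 100
eta = (131.1 / 803.5) * 100
ratio = 0.1632
eta = 16.3161


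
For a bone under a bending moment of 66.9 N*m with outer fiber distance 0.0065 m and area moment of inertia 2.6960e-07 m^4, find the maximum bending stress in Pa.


sigma = M * c / I
sigma = 66.9 * 0.0065 / 2.6960e-07
M * c = 0.4349
sigma = 1.6129e+06


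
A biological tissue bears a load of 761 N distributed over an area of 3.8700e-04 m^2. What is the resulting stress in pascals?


stress = F / A
stress = 761 / 3.8700e-04
stress = 1.9664e+06


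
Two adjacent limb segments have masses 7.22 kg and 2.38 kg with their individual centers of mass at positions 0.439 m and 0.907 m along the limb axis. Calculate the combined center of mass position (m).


COM = (m1*x1 + m2*x2) / (m1 + m2)
COM = (7.22*0.439 + 2.38*0.907) / (7.22 + 2.38)
Numerator = 5.3282
Denominator = 9.6000
COM = 0.5550


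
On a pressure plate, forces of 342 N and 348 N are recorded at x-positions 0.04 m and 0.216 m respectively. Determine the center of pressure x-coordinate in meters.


COP_x = (F1*x1 + F2*x2) / (F1 + F2)
COP_x = (342*0.04 + 348*0.216) / (342 + 348)
Numerator = 88.8480
Denominator = 690
COP_x = 0.1288


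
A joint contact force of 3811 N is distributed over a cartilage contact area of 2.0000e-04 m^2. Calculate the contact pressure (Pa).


P = F / A
P = 3811 / 2.0000e-04
P = 1.9055e+07


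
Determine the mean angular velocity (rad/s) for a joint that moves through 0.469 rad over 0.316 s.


omega = delta_theta / delta_t
omega = 0.469 / 0.316
omega = 1.4842


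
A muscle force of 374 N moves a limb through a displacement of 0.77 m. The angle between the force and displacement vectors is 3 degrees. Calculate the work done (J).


W = F * d * cos(theta)
theta = 3 deg = 0.0524 rad
cos(theta) = 0.9986
W = 374 * 0.77 * 0.9986
W = 287.5853


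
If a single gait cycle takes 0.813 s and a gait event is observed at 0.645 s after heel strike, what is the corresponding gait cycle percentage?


pct = (event_time / cycle_time) * 100
pct = (0.645 / 0.813) * 100
ratio = 0.7934
pct = 79.3358


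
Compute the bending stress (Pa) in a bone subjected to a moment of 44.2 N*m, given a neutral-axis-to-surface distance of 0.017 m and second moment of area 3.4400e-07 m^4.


sigma = M * c / I
sigma = 44.2 * 0.017 / 3.4400e-07
M * c = 0.7514
sigma = 2.1843e+06


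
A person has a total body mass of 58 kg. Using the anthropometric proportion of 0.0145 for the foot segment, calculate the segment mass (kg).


m_segment = body_mass * fraction
m_segment = 58 * 0.0145
m_segment = 0.8410


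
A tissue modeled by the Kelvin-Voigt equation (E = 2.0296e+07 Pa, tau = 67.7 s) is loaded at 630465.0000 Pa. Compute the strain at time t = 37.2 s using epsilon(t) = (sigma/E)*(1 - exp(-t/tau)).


epsilon(t) = (sigma/E) * (1 - exp(-t/tau))
sigma/E = 630465.0000 / 2.0296e+07 = 0.0311
exp(-t/tau) = exp(-37.2 / 67.7) = 0.5772
epsilon = 0.0311 * (1 - 0.5772)
epsilon = 0.0131


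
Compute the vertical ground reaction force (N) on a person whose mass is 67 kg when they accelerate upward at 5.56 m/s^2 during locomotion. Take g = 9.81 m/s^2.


GRF = m * (g + a)
GRF = 67 * (9.81 + 5.56)
GRF = 67 * 15.3700
GRF = 1029.7900


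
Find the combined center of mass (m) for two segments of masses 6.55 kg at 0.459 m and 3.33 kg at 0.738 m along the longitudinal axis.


COM = (m1*x1 + m2*x2) / (m1 + m2)
COM = (6.55*0.459 + 3.33*0.738) / (6.55 + 3.33)
Numerator = 5.4640
Denominator = 9.8800
COM = 0.5530


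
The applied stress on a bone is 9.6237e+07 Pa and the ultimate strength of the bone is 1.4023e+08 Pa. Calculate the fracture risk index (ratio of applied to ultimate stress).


FRI = applied / ultimate
FRI = 9.6237e+07 / 1.4023e+08
FRI = 0.6863


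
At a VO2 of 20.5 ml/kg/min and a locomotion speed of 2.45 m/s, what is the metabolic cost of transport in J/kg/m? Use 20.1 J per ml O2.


Power per kg = VO2 * 20.1 / 60
Power per kg = 20.5 * 20.1 / 60 = 6.8675 W/kg
Cost = power_per_kg / speed
Cost = 6.8675 / 2.45
Cost = 2.8031


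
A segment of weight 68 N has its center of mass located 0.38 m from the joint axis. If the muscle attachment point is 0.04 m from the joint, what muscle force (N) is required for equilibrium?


F_muscle = W * d_load / d_muscle
F_muscle = 68 * 0.38 / 0.04
Numerator = 25.8400
F_muscle = 646.0000


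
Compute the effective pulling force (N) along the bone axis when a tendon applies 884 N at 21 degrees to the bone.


F_eff = F_tendon * cos(theta)
theta = 21 deg = 0.3665 rad
cos(theta) = 0.9336
F_eff = 884 * 0.9336
F_eff = 825.2851


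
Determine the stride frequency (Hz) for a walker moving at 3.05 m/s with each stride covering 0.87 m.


f = v / stride_length
f = 3.05 / 0.87
f = 3.5057


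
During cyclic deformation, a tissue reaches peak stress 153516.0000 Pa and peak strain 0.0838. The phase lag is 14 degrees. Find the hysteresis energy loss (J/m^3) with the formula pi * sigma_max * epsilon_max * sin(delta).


E_loss = pi * sigma_max * epsilon_max * sin(delta)
delta = 14 deg = 0.2443 rad
sin(delta) = 0.2419
E_loss = pi * 153516.0000 * 0.0838 * 0.2419
E_loss = 9777.3849


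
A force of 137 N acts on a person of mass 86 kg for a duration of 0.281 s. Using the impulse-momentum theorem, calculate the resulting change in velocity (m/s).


J = F * dt = 137 * 0.281 = 38.4970 N*s
delta_v = J / m
delta_v = 38.4970 / 86
delta_v = 0.4476


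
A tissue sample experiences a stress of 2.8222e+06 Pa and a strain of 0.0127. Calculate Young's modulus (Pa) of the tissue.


E = stress / strain
E = 2.8222e+06 / 0.0127
E = 2.2222e+08


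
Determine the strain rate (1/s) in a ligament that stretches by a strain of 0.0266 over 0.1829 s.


strain_rate = delta_strain / delta_t
strain_rate = 0.0266 / 0.1829
strain_rate = 0.1454


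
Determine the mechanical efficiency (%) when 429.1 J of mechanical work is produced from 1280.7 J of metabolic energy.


eta = (W_mech / E_meta) * 100
eta = (429.1 / 1280.7) * 100
ratio = 0.3351
eta = 33.5051


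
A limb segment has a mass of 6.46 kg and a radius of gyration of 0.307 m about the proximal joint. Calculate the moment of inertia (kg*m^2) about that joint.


I = m * k^2
I = 6.46 * 0.307^2
k^2 = 0.0942
I = 0.6088


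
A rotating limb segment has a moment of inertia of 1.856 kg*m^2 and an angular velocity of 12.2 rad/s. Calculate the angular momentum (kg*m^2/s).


L = I * omega
L = 1.856 * 12.2
L = 22.6432


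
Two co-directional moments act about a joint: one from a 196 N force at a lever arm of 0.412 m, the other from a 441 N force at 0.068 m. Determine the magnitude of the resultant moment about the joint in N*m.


M = F1 * d1 + F2 * d2
M = 196 * 0.412 + 441 * 0.068
M = 80.7520 + 29.9880
M = 110.7400


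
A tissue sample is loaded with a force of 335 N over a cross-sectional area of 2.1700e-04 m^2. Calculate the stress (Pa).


stress = F / A
stress = 335 / 2.1700e-04
stress = 1.5438e+06


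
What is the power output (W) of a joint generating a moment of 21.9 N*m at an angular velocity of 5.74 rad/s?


P = M * omega
P = 21.9 * 5.74
P = 125.7060


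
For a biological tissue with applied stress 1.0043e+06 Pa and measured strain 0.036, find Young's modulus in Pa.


E = stress / strain
E = 1.0043e+06 / 0.036
E = 2.7897e+07


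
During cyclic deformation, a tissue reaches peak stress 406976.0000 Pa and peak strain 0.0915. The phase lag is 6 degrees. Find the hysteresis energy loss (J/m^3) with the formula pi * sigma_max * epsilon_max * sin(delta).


E_loss = pi * sigma_max * epsilon_max * sin(delta)
delta = 6 deg = 0.1047 rad
sin(delta) = 0.1045
E_loss = pi * 406976.0000 * 0.0915 * 0.1045
E_loss = 12228.5322


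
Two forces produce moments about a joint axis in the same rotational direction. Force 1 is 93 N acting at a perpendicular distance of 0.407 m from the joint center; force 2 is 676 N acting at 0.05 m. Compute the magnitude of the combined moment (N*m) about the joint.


M = F1 * d1 + F2 * d2
M = 93 * 0.407 + 676 * 0.05
M = 37.8510 + 33.8000
M = 71.6510


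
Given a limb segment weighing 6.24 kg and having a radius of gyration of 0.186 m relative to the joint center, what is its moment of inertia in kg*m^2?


I = m * k^2
I = 6.24 * 0.186^2
k^2 = 0.0346
I = 0.2159


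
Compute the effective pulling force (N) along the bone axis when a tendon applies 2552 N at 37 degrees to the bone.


F_eff = F_tendon * cos(theta)
theta = 37 deg = 0.6458 rad
cos(theta) = 0.7986
F_eff = 2552 * 0.7986
F_eff = 2038.1178


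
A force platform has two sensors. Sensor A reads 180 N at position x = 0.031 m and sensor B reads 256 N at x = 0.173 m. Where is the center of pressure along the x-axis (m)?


COP_x = (F1*x1 + F2*x2) / (F1 + F2)
COP_x = (180*0.031 + 256*0.173) / (180 + 256)
Numerator = 49.8680
Denominator = 436
COP_x = 0.1144


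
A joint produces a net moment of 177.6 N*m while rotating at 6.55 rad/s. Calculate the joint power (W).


P = M * omega
P = 177.6 * 6.55
P = 1163.2800


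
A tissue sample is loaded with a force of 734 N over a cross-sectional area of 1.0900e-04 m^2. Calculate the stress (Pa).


stress = F / A
stress = 734 / 1.0900e-04
stress = 6.7339e+06


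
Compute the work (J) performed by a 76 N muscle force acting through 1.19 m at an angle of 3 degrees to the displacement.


W = F * d * cos(theta)
theta = 3 deg = 0.0524 rad
cos(theta) = 0.9986
W = 76 * 1.19 * 0.9986
W = 90.3161


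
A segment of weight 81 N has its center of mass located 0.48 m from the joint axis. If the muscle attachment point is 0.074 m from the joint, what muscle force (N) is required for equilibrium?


F_muscle = W * d_load / d_muscle
F_muscle = 81 * 0.48 / 0.074
Numerator = 38.8800
F_muscle = 525.4054


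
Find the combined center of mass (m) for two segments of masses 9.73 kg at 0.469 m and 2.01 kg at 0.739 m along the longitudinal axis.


COM = (m1*x1 + m2*x2) / (m1 + m2)
COM = (9.73*0.469 + 2.01*0.739) / (9.73 + 2.01)
Numerator = 6.0488
Denominator = 11.7400
COM = 0.5152


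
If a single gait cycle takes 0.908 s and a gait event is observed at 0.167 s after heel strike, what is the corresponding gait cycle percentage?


pct = (event_time / cycle_time) * 100
pct = (0.167 / 0.908) * 100
ratio = 0.1839
pct = 18.3921


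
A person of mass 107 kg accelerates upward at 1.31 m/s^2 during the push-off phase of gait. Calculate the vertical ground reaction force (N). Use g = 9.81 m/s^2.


GRF = m * (g + a)
GRF = 107 * (9.81 + 1.31)
GRF = 107 * 11.1200
GRF = 1189.8400


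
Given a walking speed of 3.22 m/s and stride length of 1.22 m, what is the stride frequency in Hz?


f = v / stride_length
f = 3.22 / 1.22
f = 2.6393


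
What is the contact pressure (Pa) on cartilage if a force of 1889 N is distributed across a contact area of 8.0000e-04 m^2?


P = F / A
P = 1889 / 8.0000e-04
P = 2.3612e+06


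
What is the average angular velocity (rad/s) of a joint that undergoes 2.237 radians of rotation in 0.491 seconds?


omega = delta_theta / delta_t
omega = 2.237 / 0.491
omega = 4.5560


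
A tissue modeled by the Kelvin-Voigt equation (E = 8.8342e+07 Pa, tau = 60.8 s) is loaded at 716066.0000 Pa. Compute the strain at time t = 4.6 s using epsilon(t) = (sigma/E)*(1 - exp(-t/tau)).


epsilon(t) = (sigma/E) * (1 - exp(-t/tau))
sigma/E = 716066.0000 / 8.8342e+07 = 0.0081
exp(-t/tau) = exp(-4.6 / 60.8) = 0.9271
epsilon = 0.0081 * (1 - 0.9271)
epsilon = 5.9063e-04


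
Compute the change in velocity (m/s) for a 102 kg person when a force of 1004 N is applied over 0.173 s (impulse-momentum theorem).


J = F * dt = 1004 * 0.173 = 173.6920 N*s
delta_v = J / m
delta_v = 173.6920 / 102
delta_v = 1.7029


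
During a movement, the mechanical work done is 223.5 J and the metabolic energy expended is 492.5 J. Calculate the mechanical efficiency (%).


eta = (W_mech / E_meta) * 100
eta = (223.5 / 492.5) * 100
ratio = 0.4538
eta = 45.3807


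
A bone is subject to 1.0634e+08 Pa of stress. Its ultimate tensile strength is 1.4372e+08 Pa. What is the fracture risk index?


FRI = applied / ultimate
FRI = 1.0634e+08 / 1.4372e+08
FRI = 0.7399


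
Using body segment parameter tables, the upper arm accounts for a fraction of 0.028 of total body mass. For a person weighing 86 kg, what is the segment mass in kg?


m_segment = body_mass * fraction
m_segment = 86 * 0.028
m_segment = 2.4080


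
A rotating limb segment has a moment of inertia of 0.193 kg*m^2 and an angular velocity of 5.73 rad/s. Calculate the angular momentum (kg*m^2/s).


L = I * omega
L = 0.193 * 5.73
L = 1.1059


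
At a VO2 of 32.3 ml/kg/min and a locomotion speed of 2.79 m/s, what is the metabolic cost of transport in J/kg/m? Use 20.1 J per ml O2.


Power per kg = VO2 * 20.1 / 60
Power per kg = 32.3 * 20.1 / 60 = 10.8205 W/kg
Cost = power_per_kg / speed
Cost = 10.8205 / 2.79
Cost = 3.8783


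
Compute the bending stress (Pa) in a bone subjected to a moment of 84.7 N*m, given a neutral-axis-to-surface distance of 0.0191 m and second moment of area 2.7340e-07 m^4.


sigma = M * c / I
sigma = 84.7 * 0.0191 / 2.7340e-07
M * c = 1.6178
sigma = 5.9172e+06


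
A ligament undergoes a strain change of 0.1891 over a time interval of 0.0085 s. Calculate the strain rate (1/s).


strain_rate = delta_strain / delta_t
strain_rate = 0.1891 / 0.0085
strain_rate = 22.2471


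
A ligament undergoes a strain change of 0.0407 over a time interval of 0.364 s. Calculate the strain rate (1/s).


strain_rate = delta_strain / delta_t
strain_rate = 0.0407 / 0.364
strain_rate = 0.1118


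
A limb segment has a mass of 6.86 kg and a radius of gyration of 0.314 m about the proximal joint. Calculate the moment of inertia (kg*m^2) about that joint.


I = m * k^2
I = 6.86 * 0.314^2
k^2 = 0.0986
I = 0.6764


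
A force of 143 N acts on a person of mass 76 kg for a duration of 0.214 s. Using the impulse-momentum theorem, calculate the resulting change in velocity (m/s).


J = F * dt = 143 * 0.214 = 30.6020 N*s
delta_v = J / m
delta_v = 30.6020 / 76
delta_v = 0.4027


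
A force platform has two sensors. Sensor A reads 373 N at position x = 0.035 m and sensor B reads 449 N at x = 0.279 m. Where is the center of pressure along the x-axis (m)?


COP_x = (F1*x1 + F2*x2) / (F1 + F2)
COP_x = (373*0.035 + 449*0.279) / (373 + 449)
Numerator = 138.3260
Denominator = 822
COP_x = 0.1683


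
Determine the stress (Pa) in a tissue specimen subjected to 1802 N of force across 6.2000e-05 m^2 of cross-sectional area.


stress = F / A
stress = 1802 / 6.2000e-05
stress = 2.9065e+07


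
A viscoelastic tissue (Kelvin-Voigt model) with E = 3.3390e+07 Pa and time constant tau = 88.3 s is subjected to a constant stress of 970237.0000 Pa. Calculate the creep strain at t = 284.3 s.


epsilon(t) = (sigma/E) * (1 - exp(-t/tau))
sigma/E = 970237.0000 / 3.3390e+07 = 0.0291
exp(-t/tau) = exp(-284.3 / 88.3) = 0.0400
epsilon = 0.0291 * (1 - 0.0400)
epsilon = 0.0279


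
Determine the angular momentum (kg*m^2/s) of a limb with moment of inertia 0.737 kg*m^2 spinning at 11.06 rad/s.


L = I * omega
L = 0.737 * 11.06
L = 8.1512


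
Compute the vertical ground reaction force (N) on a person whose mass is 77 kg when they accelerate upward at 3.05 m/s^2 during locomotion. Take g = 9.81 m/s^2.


GRF = m * (g + a)
GRF = 77 * (9.81 + 3.05)
GRF = 77 * 12.8600
GRF = 990.2200


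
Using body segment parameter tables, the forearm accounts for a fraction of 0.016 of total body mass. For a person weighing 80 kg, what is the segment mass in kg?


m_segment = body_mass * fraction
m_segment = 80 * 0.016
m_segment = 1.2800


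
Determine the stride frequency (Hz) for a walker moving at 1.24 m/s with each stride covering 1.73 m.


f = v / stride_length
f = 1.24 / 1.73
f = 0.7168


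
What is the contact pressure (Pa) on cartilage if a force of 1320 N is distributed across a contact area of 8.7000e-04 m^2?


P = F / A
P = 1320 / 8.7000e-04
P = 1.5172e+06


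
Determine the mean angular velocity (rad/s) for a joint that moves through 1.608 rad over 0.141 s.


omega = delta_theta / delta_t
omega = 1.608 / 0.141
omega = 11.4043


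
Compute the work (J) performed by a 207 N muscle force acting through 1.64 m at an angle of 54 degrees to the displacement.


W = F * d * cos(theta)
theta = 54 deg = 0.9425 rad
cos(theta) = 0.5878
W = 207 * 1.64 * 0.5878
W = 199.5413


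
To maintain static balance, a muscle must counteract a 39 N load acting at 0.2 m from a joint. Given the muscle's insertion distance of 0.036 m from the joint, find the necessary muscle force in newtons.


F_muscle = W * d_load / d_muscle
F_muscle = 39 * 0.2 / 0.036
Numerator = 7.8000
F_muscle = 216.6667


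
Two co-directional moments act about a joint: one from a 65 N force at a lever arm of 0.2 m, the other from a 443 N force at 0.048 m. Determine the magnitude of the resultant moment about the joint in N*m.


M = F1 * d1 + F2 * d2
M = 65 * 0.2 + 443 * 0.048
M = 13.0000 + 21.2640
M = 34.2640


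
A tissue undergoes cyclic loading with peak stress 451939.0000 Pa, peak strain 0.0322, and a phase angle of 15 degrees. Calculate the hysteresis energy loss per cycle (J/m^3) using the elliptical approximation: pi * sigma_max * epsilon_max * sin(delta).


E_loss = pi * sigma_max * epsilon_max * sin(delta)
delta = 15 deg = 0.2618 rad
sin(delta) = 0.2588
E_loss = pi * 451939.0000 * 0.0322 * 0.2588
E_loss = 11832.6439


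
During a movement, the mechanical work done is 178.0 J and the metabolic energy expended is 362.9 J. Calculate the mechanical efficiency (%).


eta = (W_mech / E_meta) * 100
eta = (178.0 / 362.9) * 100
ratio = 0.4905
eta = 49.0493


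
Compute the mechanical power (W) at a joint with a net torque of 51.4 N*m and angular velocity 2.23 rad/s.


P = M * omega
P = 51.4 * 2.23
P = 114.6220


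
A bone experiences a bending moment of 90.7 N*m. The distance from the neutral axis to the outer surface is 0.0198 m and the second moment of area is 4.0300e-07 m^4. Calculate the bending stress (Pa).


sigma = M * c / I
sigma = 90.7 * 0.0198 / 4.0300e-07
M * c = 1.7959
sigma = 4.4562e+06


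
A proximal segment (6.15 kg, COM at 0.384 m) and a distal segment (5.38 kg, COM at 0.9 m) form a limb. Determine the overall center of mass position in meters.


COM = (m1*x1 + m2*x2) / (m1 + m2)
COM = (6.15*0.384 + 5.38*0.9) / (6.15 + 5.38)
Numerator = 7.2036
Denominator = 11.5300
COM = 0.6248


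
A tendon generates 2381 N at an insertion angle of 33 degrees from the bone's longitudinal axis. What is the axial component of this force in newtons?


F_eff = F_tendon * cos(theta)
theta = 33 deg = 0.5760 rad
cos(theta) = 0.8387
F_eff = 2381 * 0.8387
F_eff = 1996.8746


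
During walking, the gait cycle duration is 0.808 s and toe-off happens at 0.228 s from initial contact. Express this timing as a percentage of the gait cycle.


pct = (event_time / cycle_time) * 100
pct = (0.228 / 0.808) * 100
ratio = 0.2822
pct = 28.2178


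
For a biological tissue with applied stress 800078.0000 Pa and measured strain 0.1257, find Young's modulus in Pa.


E = stress / strain
E = 800078.0000 / 0.1257
E = 6.3650e+06


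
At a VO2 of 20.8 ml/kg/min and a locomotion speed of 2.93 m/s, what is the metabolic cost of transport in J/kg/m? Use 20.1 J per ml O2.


Power per kg = VO2 * 20.1 / 60
Power per kg = 20.8 * 20.1 / 60 = 6.9680 W/kg
Cost = power_per_kg / speed
Cost = 6.9680 / 2.93
Cost = 2.3782


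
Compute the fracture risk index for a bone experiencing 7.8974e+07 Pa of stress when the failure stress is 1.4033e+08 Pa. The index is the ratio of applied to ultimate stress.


FRI = applied / ultimate
FRI = 7.8974e+07 / 1.4033e+08
FRI = 0.5628


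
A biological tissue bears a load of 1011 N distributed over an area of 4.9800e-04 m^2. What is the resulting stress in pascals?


stress = F / A
stress = 1011 / 4.9800e-04
stress = 2.0301e+06


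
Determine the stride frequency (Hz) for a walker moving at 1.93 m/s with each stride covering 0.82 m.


f = v / stride_length
f = 1.93 / 0.82
f = 2.3537


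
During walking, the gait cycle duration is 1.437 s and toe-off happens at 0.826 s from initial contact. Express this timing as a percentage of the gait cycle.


pct = (event_time / cycle_time) * 100
pct = (0.826 / 1.437) * 100
ratio = 0.5748
pct = 57.4809


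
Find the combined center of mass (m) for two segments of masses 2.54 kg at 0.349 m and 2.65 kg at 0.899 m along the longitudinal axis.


COM = (m1*x1 + m2*x2) / (m1 + m2)
COM = (2.54*0.349 + 2.65*0.899) / (2.54 + 2.65)
Numerator = 3.2688
Denominator = 5.1900
COM = 0.6298


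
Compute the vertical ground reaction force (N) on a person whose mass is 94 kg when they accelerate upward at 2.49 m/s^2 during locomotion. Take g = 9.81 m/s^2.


GRF = m * (g + a)
GRF = 94 * (9.81 + 2.49)
GRF = 94 * 12.3000
GRF = 1156.2000


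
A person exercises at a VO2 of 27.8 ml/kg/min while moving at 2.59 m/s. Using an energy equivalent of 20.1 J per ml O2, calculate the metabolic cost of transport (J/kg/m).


Power per kg = VO2 * 20.1 / 60
Power per kg = 27.8 * 20.1 / 60 = 9.3130 W/kg
Cost = power_per_kg / speed
Cost = 9.3130 / 2.59
Cost = 3.5958


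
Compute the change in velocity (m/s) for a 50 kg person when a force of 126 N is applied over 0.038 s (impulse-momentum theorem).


J = F * dt = 126 * 0.038 = 4.7880 N*s
delta_v = J / m
delta_v = 4.7880 / 50
delta_v = 0.0958


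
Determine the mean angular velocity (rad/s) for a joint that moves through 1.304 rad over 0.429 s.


omega = delta_theta / delta_t
omega = 1.304 / 0.429
omega = 3.0396


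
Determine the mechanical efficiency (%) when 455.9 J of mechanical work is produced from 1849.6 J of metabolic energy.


eta = (W_mech / E_meta) * 100
eta = (455.9 / 1849.6) * 100
ratio = 0.2465
eta = 24.6486


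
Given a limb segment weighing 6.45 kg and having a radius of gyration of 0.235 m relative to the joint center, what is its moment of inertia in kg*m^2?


I = m * k^2
I = 6.45 * 0.235^2
k^2 = 0.0552
I = 0.3562


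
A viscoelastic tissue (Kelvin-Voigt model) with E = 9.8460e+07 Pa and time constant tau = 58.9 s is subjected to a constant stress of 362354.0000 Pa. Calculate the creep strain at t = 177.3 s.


epsilon(t) = (sigma/E) * (1 - exp(-t/tau))
sigma/E = 362354.0000 / 9.8460e+07 = 0.0037
exp(-t/tau) = exp(-177.3 / 58.9) = 0.0493
epsilon = 0.0037 * (1 - 0.0493)
epsilon = 0.0035


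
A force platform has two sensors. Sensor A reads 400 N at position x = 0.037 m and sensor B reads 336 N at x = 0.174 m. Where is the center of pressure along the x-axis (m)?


COP_x = (F1*x1 + F2*x2) / (F1 + F2)
COP_x = (400*0.037 + 336*0.174) / (400 + 336)
Numerator = 73.2640
Denominator = 736
COP_x = 0.0995


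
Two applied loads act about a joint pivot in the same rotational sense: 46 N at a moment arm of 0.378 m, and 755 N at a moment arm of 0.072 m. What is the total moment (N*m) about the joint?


M = F1 * d1 + F2 * d2
M = 46 * 0.378 + 755 * 0.072
M = 17.3880 + 54.3600
M = 71.7480


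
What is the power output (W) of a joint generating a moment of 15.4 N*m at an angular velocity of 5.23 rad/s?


P = M * omega
P = 15.4 * 5.23
P = 80.5420


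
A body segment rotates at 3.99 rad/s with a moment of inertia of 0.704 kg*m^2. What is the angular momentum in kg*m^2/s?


L = I * omega
L = 0.704 * 3.99
L = 2.8090


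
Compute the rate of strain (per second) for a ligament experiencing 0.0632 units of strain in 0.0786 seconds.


strain_rate = delta_strain / delta_t
strain_rate = 0.0632 / 0.0786
strain_rate = 0.8041


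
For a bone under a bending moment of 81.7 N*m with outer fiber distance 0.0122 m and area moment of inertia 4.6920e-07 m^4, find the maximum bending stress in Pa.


sigma = M * c / I
sigma = 81.7 * 0.0122 / 4.6920e-07
M * c = 0.9967
sigma = 2.1243e+06


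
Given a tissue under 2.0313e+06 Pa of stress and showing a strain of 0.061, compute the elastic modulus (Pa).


E = stress / strain
E = 2.0313e+06 / 0.061
E = 3.3300e+07


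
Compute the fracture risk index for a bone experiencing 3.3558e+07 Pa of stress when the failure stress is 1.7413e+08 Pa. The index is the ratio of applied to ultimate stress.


FRI = applied / ultimate
FRI = 3.3558e+07 / 1.7413e+08
FRI = 0.1927


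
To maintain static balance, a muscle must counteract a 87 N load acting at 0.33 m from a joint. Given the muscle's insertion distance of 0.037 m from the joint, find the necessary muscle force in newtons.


F_muscle = W * d_load / d_muscle
F_muscle = 87 * 0.33 / 0.037
Numerator = 28.7100
F_muscle = 775.9459


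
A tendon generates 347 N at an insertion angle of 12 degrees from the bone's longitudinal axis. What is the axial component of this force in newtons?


F_eff = F_tendon * cos(theta)
theta = 12 deg = 0.2094 rad
cos(theta) = 0.9781
F_eff = 347 * 0.9781
F_eff = 339.4172


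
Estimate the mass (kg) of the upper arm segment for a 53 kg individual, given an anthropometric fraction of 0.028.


m_segment = body_mass * fraction
m_segment = 53 * 0.028
m_segment = 1.4840


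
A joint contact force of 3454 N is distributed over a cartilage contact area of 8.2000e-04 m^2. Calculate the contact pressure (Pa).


P = F / A
P = 3454 / 8.2000e-04
P = 4.2122e+06


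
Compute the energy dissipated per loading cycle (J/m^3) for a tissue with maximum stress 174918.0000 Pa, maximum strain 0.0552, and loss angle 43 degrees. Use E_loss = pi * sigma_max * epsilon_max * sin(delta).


E_loss = pi * sigma_max * epsilon_max * sin(delta)
delta = 43 deg = 0.7505 rad
sin(delta) = 0.6820
E_loss = pi * 174918.0000 * 0.0552 * 0.6820
E_loss = 20687.4415


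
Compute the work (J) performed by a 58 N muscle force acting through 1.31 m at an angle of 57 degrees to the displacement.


W = F * d * cos(theta)
theta = 57 deg = 0.9948 rad
cos(theta) = 0.5446
W = 58 * 1.31 * 0.5446
W = 41.3817


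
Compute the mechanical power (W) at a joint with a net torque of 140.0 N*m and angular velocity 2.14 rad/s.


P = M * omega
P = 140.0 * 2.14
P = 299.6000


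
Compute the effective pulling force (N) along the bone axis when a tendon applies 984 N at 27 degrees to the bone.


F_eff = F_tendon * cos(theta)
theta = 27 deg = 0.4712 rad
cos(theta) = 0.8910
F_eff = 984 * 0.8910
F_eff = 876.7504
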